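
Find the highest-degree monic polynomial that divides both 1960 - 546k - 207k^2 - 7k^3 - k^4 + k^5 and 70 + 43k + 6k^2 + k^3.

35 + 4k + k^2

Euclidean algorithm in ℚ[k]:
  k^5 - k^4 - 7k^3 - 207k^2 - 546k + 1960 = (k^2 - 7k - 8)(k^3 + 6k^2 + 43k + 70) + (72k^2 + 288k + 2520)
  k^3 + 6k^2 + 43k + 70 = ((1/72)k + 1/36)(72k^2 + 288k + 2520) + (0)
Last nonzero remainder: 72k^2 + 288k + 2520. Dividing through by 72 gives the monic gcd k^2 + 4k + 35.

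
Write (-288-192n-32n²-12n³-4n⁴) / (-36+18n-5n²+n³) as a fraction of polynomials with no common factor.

(-24-20n-4n²)/(-3+n)

Repeated division with remainder:
  -4n⁴-12n³-32n²-192n-288 = (-4n-32)(n³-5n²+18n-36) + (-120n²+240n-1440)
  n³-5n²+18n-36 = (-(1/120)n+1/40)(-120n²+240n-1440) + (0)
Last nonzero remainder: -120n²+240n-1440. Dividing through by -120 gives the monic gcd n²-2n+12.
Cancel n²-2n+12 from numerator and denominator to get the reduced form.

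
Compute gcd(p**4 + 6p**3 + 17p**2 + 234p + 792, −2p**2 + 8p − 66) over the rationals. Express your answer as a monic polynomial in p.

p**2 − 4p + 33

Apply the Euclidean algorithm:
  p**4 + 6p**3 + 17p**2 + 234p + 792 = (−(1/2)p**2 − 5p − 12)(−2p**2 + 8p − 66) + (0)
Last nonzero remainder: −2p**2 + 8p − 66. Dividing through by −2 gives the monic gcd p**2 − 4p + 33.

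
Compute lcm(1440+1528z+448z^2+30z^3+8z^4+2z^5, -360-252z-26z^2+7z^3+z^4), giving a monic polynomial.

-25920-27504z-7344z^2+224z^3+80z^4-21z^5+4z^6+z^7

Repeated division with remainder:
  2z^5+8z^4+30z^3+448z^2+1528z+1440 = (2z-6)(z^4+7z^3-26z^2-252z-360) + (124z^3+796z^2+736z-720)
  z^4+7z^3-26z^2-252z-360 = ((1/124)z+9/1922)(124z^3+796z^2+736z-720) + (-(34272/961)z^2-(239904/961)z-342720/961)
  124z^3+796z^2+736z-720 = (-(29791/8568)z+961/476)(-(34272/961)z^2-(239904/961)z-342720/961) + (0)
Last nonzero remainder: -(34272/961)z^2-(239904/961)z-342720/961. Dividing through by -34272/961 gives the monic gcd z^2+7z+10.
Then lcm(f, g) = f·g / gcd(f, g); expanding and making the result monic gives the answer.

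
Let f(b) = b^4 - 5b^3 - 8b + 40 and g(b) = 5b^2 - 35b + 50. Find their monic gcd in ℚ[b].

b^2 - 7b + 10

Apply the Euclidean algorithm:
  b^4 - 5b^3 - 8b + 40 = ((1/5)b^2 + (2/5)b + 4/5)(5b^2 - 35b + 50) + (0)
Last nonzero remainder: 5b^2 - 35b + 50. Dividing through by 5 gives the monic gcd b^2 - 7b + 10.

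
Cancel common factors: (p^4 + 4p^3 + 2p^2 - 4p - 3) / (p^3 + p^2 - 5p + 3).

By polynomial division,
  p^4 + 4p^3 + 2p^2 - 4p - 3 = (p + 3)(p^3 + p^2 - 5p + 3) + (4p^2 + 8p - 12)
  p^3 + p^2 - 5p + 3 = ((1/4)p - 1/4)(4p^2 + 8p - 12) + (0)
Last nonzero remainder: 4p^2 + 8p - 12. Dividing through by 4 gives the monic gcd p^2 + 2p - 3.
Cancel p^2 + 2p - 3 from numerator and denominator to get the reduced form.

(p^2 + 2p + 1)/(p - 1)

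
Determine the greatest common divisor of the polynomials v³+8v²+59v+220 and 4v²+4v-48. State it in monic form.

1

Apply the Euclidean algorithm:
  v³+8v²+59v+220 = ((1/4)v+7/4)(4v²+4v-48) + (64v+304)
  4v²+4v-48 = ((1/16)v-15/64)(64v+304) + (93/4)
  64v+304 = ((256/93)v+1216/93)(93/4) + (0)
The last nonzero remainder is the constant 93/4, so the polynomials are coprime and gcd = 1.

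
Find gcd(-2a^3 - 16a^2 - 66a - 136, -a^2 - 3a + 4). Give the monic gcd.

a + 4

Repeated division with remainder:
  -2a^3 - 16a^2 - 66a - 136 = (2a + 10)(-a^2 - 3a + 4) + (-44a - 176)
  -a^2 - 3a + 4 = ((1/44)a - 1/44)(-44a - 176) + (0)
Last nonzero remainder: -44a - 176. Dividing through by -44 gives the monic gcd a + 4.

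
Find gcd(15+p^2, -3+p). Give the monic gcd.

Apply the Euclidean algorithm:
  p^2+15 = (p+3)(p-3) + (24)
  p-3 = ((1/24)p-1/8)(24) + (0)
The last nonzero remainder is the constant 24, so the polynomials are coprime and gcd = 1.

1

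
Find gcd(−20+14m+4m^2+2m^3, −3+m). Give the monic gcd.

By polynomial division,
  2m^3+4m^2+14m−20 = (2m^2+10m+44)(m−3) + (112)
  m−3 = ((1/112)m−3/112)(112) + (0)
The last nonzero remainder is the constant 112, so the polynomials are coprime and gcd = 1.

1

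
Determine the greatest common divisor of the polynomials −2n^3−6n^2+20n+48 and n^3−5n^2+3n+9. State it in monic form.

n−3

Repeated division with remainder:
  −2n^3−6n^2+20n+48 = (−2)(n^3−5n^2+3n+9) + (−16n^2+26n+66)
  n^3−5n^2+3n+9 = (−(1/16)n+27/128)(−16n^2+26n+66) + ((105/64)n−315/64)
  −16n^2+26n+66 = (−(1024/105)n−1408/105)((105/64)n−315/64) + (0)
Last nonzero remainder: (105/64)n−315/64. Dividing through by 105/64 gives the monic gcd n−3.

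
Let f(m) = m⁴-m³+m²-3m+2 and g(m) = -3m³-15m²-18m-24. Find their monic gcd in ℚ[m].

m²+m+2

Euclidean algorithm in ℚ[m]:
  m⁴-m³+m²-3m+2 = (-(1/3)m+2)(-3m³-15m²-18m-24) + (25m²+25m+50)
  -3m³-15m²-18m-24 = (-(3/25)m-12/25)(25m²+25m+50) + (0)
Last nonzero remainder: 25m²+25m+50. Dividing through by 25 gives the monic gcd m²+m+2.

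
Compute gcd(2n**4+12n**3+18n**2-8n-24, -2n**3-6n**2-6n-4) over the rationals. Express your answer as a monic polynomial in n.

Euclidean algorithm in ℚ[n]:
  2n**4+12n**3+18n**2-8n-24 = (-n-3)(-2n**3-6n**2-6n-4) + (-6n**2-30n-36)
  -2n**3-6n**2-6n-4 = ((1/3)n-2/3)(-6n**2-30n-36) + (-14n-28)
  -6n**2-30n-36 = ((3/7)n+9/7)(-14n-28) + (0)
Last nonzero remainder: -14n-28. Dividing through by -14 gives the monic gcd n+2.

n+2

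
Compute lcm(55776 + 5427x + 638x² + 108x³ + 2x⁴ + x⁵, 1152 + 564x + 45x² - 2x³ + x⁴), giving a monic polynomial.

669312 + 455556x + 101421x² + 11189x³ + 1418x⁴ + 134x⁵ + 9x⁶ + x⁷

Euclidean algorithm in ℚ[x]:
  x⁵ + 2x⁴ + 108x³ + 638x² + 5427x + 55776 = (x + 4)(x⁴ - 2x³ + 45x² + 564x + 1152) + (71x³ - 106x² + 2019x + 51168)
  x⁴ - 2x³ + 45x² + 564x + 1152 = ((1/71)x - 36/5041)(71x³ - 106x² + 2019x + 51168) + ((79680/5041)x² - (717120/5041)x + 7649280/5041)
  71x³ - 106x² + 2019x + 51168 = ((357911/79680)x + 2686853/79680)((79680/5041)x² - (717120/5041)x + 7649280/5041) + (0)
Last nonzero remainder: (79680/5041)x² - (717120/5041)x + 7649280/5041. Dividing through by 79680/5041 gives the monic gcd x² - 9x + 96.
Then lcm(f, g) = f·g / gcd(f, g); expanding and making the result monic gives the answer.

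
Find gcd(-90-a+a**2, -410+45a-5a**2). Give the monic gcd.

Apply the Euclidean algorithm:
  a**2-a-90 = (-1/5)(-5a**2+45a-410) + (8a-172)
  -5a**2+45a-410 = (-(5/8)a-125/16)(8a-172) + (-7015/4)
  8a-172 = (-(32/7015)a+688/7015)(-7015/4) + (0)
The last nonzero remainder is the constant -7015/4, so the polynomials are coprime and gcd = 1.

1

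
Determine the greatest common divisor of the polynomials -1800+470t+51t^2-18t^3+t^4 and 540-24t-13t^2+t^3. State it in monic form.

90-19t+t^2

Repeated division with remainder:
  t^4-18t^3+51t^2+470t-1800 = (t-5)(t^3-13t^2-24t+540) + (10t^2-190t+900)
  t^3-13t^2-24t+540 = ((1/10)t+3/5)(10t^2-190t+900) + (0)
Last nonzero remainder: 10t^2-190t+900. Dividing through by 10 gives the monic gcd t^2-19t+90.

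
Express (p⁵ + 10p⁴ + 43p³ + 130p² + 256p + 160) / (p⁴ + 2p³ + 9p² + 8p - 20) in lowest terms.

Euclidean algorithm in ℚ[p]:
  p⁵ + 10p⁴ + 43p³ + 130p² + 256p + 160 = (p + 8)(p⁴ + 2p³ + 9p² + 8p - 20) + (18p³ + 50p² + 212p + 320)
  p⁴ + 2p³ + 9p² + 8p - 20 = ((1/18)p - 7/162)(18p³ + 50p² + 212p + 320) + (-(50/81)p² - (50/81)p - 500/81)
  18p³ + 50p² + 212p + 320 = (-(729/25)p - 1296/25)(-(50/81)p² - (50/81)p - 500/81) + (0)
Last nonzero remainder: -(50/81)p² - (50/81)p - 500/81. Dividing through by -50/81 gives the monic gcd p² + p + 10.
Cancel p² + p + 10 from numerator and denominator to get the reduced form.

(p³ + 9p² + 24p + 16)/(p² + p - 2)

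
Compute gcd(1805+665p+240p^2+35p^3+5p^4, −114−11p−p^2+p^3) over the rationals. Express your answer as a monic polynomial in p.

19+5p+p^2

Apply the Euclidean algorithm:
  5p^4+35p^3+240p^2+665p+1805 = (5p+40)(p^3−p^2−11p−114) + (335p^2+1675p+6365)
  p^3−p^2−11p−114 = ((1/335)p−6/335)(335p^2+1675p+6365) + (0)
Last nonzero remainder: 335p^2+1675p+6365. Dividing through by 335 gives the monic gcd p^2+5p+19.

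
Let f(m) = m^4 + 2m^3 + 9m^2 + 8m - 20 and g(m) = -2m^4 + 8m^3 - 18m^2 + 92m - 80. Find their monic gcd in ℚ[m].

Euclidean algorithm in ℚ[m]:
  m^4 + 2m^3 + 9m^2 + 8m - 20 = (-1/2)(-2m^4 + 8m^3 - 18m^2 + 92m - 80) + (6m^3 + 54m - 60)
  -2m^4 + 8m^3 - 18m^2 + 92m - 80 = (-(1/3)m + 4/3)(6m^3 + 54m - 60) + (0)
Last nonzero remainder: 6m^3 + 54m - 60. Dividing through by 6 gives the monic gcd m^3 + 9m - 10.

m^3 + 9m - 10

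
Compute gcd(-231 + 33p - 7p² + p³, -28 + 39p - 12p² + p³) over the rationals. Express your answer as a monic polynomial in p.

-7 + p

By polynomial division,
  p³ - 7p² + 33p - 231 = (p³ - 12p² + 39p - 28) + (5p² - 6p - 203)
  p³ - 12p² + 39p - 28 = ((1/5)p - 54/25)(5p² - 6p - 203) + ((1666/25)p - 11662/25)
  5p² - 6p - 203 = ((125/1666)p + 725/1666)((1666/25)p - 11662/25) + (0)
Last nonzero remainder: (1666/25)p - 11662/25. Dividing through by 1666/25 gives the monic gcd p - 7.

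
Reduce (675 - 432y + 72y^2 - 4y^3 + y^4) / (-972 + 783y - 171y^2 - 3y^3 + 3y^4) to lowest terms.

(75 + 2y + y^2)/(-108 + 15y + 3y^2)

Apply the Euclidean algorithm:
  y^4 - 4y^3 + 72y^2 - 432y + 675 = (1/3)(3y^4 - 3y^3 - 171y^2 + 783y - 972) + (-3y^3 + 129y^2 - 693y + 999)
  3y^4 - 3y^3 - 171y^2 + 783y - 972 = (-y - 42)(-3y^3 + 129y^2 - 693y + 999) + (4554y^2 - 27324y + 40986)
  -3y^3 + 129y^2 - 693y + 999 = (-(1/1518)y + 37/1518)(4554y^2 - 27324y + 40986) + (0)
Last nonzero remainder: 4554y^2 - 27324y + 40986. Dividing through by 4554 gives the monic gcd y^2 - 6y + 9.
Cancel y^2 - 6y + 9 from numerator and denominator to get the reduced form.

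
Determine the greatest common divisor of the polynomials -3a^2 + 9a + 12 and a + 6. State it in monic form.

1

By polynomial division,
  -3a^2 + 9a + 12 = (-3a + 27)(a + 6) + (-150)
  a + 6 = (-(1/150)a - 1/25)(-150) + (0)
The last nonzero remainder is the constant -150, so the polynomials are coprime and gcd = 1.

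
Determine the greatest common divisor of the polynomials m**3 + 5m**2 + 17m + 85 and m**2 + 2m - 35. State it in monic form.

Repeated division with remainder:
  m**3 + 5m**2 + 17m + 85 = (m + 3)(m**2 + 2m - 35) + (46m + 190)
  m**2 + 2m - 35 = ((1/46)m - 49/1058)(46m + 190) + (-13860/529)
  46m + 190 = (-(12167/6930)m - 10051/1386)(-13860/529) + (0)
The last nonzero remainder is the constant -13860/529, so the polynomials are coprime and gcd = 1.

1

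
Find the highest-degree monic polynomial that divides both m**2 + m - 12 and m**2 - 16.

By polynomial division,
  m**2 + m - 12 = (m**2 - 16) + (m + 4)
  m**2 - 16 = (m - 4)(m + 4) + (0)
The last nonzero remainder m + 4 is already monic.

m + 4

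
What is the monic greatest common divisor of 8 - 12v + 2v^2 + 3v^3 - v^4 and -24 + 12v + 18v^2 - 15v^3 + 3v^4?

Euclidean algorithm in ℚ[v]:
  -v^4 + 3v^3 + 2v^2 - 12v + 8 = (-1/3)(3v^4 - 15v^3 + 18v^2 + 12v - 24) + (-2v^3 + 8v^2 - 8v)
  3v^4 - 15v^3 + 18v^2 + 12v - 24 = (-(3/2)v + 3/2)(-2v^3 + 8v^2 - 8v) + (-6v^2 + 24v - 24)
  -2v^3 + 8v^2 - 8v = ((1/3)v)(-6v^2 + 24v - 24) + (0)
Last nonzero remainder: -6v^2 + 24v - 24. Dividing through by -6 gives the monic gcd v^2 - 4v + 4.

4 - 4v + v^2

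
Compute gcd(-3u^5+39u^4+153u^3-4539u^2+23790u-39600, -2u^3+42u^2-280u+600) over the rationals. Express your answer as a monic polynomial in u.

u^2-11u+30

By polynomial division,
  -3u^5+39u^4+153u^3-4539u^2+23790u-39600 = ((3/2)u^2+12u-69/2)(-2u^3+42u^2-280u+600) + (-630u^2+6930u-18900)
  -2u^3+42u^2-280u+600 = ((1/315)u-2/63)(-630u^2+6930u-18900) + (0)
Last nonzero remainder: -630u^2+6930u-18900. Dividing through by -630 gives the monic gcd u^2-11u+30.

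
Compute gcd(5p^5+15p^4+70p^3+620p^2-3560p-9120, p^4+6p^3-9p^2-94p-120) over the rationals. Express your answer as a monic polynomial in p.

p^2-2p-8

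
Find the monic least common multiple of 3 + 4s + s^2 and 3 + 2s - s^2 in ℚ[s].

-9 - 9s + s^2 + s^3

Repeated division with remainder:
  s^2 + 4s + 3 = (-1)(-s^2 + 2s + 3) + (6s + 6)
  -s^2 + 2s + 3 = (-(1/6)s + 1/2)(6s + 6) + (0)
Last nonzero remainder: 6s + 6. Dividing through by 6 gives the monic gcd s + 1.
Then lcm(f, g) = f·g / gcd(f, g); expanding and making the result monic gives the answer.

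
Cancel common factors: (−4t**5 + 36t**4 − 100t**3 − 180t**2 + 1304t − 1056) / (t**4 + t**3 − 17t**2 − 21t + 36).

(−4t**2 + 28t − 88)/(t + 3)

By polynomial division,
  −4t**5 + 36t**4 − 100t**3 − 180t**2 + 1304t − 1056 = (−4t + 40)(t**4 + t**3 − 17t**2 − 21t + 36) + (−208t**3 + 416t**2 + 2288t − 2496)
  t**4 + t**3 − 17t**2 − 21t + 36 = (−(1/208)t − 3/208)(−208t**3 + 416t**2 + 2288t − 2496) + (0)
Last nonzero remainder: −208t**3 + 416t**2 + 2288t − 2496. Dividing through by −208 gives the monic gcd t**3 − 2t**2 − 11t + 12.
Cancel t**3 − 2t**2 − 11t + 12 from numerator and denominator to get the reduced form.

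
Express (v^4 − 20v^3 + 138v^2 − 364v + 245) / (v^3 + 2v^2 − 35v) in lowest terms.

(v^3 − 15v^2 + 63v − 49)/(v^2 + 7v)

Repeated division with remainder:
  v^4 − 20v^3 + 138v^2 − 364v + 245 = (v − 22)(v^3 + 2v^2 − 35v) + (217v^2 − 1134v + 245)
  v^3 + 2v^2 − 35v = ((1/217)v + 32/961)(217v^2 − 1134v + 245) + ((1568/961)v − 7840/961)
  217v^2 − 1134v + 245 = ((29791/224)v − 961/32)((1568/961)v − 7840/961) + (0)
Last nonzero remainder: (1568/961)v − 7840/961. Dividing through by 1568/961 gives the monic gcd v − 5.
Cancel v − 5 from numerator and denominator to get the reduced form.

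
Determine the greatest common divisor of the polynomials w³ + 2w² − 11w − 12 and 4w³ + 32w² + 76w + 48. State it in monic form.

Repeated division with remainder:
  w³ + 2w² − 11w − 12 = (1/4)(4w³ + 32w² + 76w + 48) + (−6w² − 30w − 24)
  4w³ + 32w² + 76w + 48 = (−(2/3)w − 2)(−6w² − 30w − 24) + (0)
Last nonzero remainder: −6w² − 30w − 24. Dividing through by −6 gives the monic gcd w² + 5w + 4.

w² + 5w + 4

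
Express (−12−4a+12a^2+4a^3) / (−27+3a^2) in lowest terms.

(−4+4a^2)/(−9+3a)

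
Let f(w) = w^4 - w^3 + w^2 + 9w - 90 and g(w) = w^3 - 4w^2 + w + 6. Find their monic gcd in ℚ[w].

Apply the Euclidean algorithm:
  w^4 - w^3 + w^2 + 9w - 90 = (w + 3)(w^3 - 4w^2 + w + 6) + (12w^2 - 108)
  w^3 - 4w^2 + w + 6 = ((1/12)w - 1/3)(12w^2 - 108) + (10w - 30)
  12w^2 - 108 = ((6/5)w + 18/5)(10w - 30) + (0)
Last nonzero remainder: 10w - 30. Dividing through by 10 gives the monic gcd w - 3.

w - 3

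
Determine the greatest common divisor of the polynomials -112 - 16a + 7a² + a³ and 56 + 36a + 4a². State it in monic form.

Repeated division with remainder:
  a³ + 7a² - 16a - 112 = ((1/4)a - 1/2)(4a² + 36a + 56) + (-12a - 84)
  4a² + 36a + 56 = (-(1/3)a - 2/3)(-12a - 84) + (0)
Last nonzero remainder: -12a - 84. Dividing through by -12 gives the monic gcd a + 7.

7 + a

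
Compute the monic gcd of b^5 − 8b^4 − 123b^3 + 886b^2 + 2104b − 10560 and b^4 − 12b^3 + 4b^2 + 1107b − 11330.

b^2 − b − 110

By polynomial division,
  b^5 − 8b^4 − 123b^3 + 886b^2 + 2104b − 10560 = (b + 4)(b^4 − 12b^3 + 4b^2 + 1107b − 11330) + (−79b^3 − 237b^2 + 9006b + 34760)
  b^4 − 12b^3 + 4b^2 + 1107b − 11330 = (−(1/79)b + 15/79)(−79b^3 − 237b^2 + 9006b + 34760) + (163b^2 − 163b − 17930)
  −79b^3 − 237b^2 + 9006b + 34760 = (−(79/163)b − 316/163)(163b^2 − 163b − 17930) + (0)
Last nonzero remainder: 163b^2 − 163b − 17930. Dividing through by 163 gives the monic gcd b^2 − b − 110.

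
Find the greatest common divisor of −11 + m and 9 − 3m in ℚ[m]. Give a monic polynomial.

By polynomial division,
  m − 11 = (−1/3)(−3m + 9) + (−8)
  −3m + 9 = ((3/8)m − 9/8)(−8) + (0)
The last nonzero remainder is the constant −8, so the polynomials are coprime and gcd = 1.

1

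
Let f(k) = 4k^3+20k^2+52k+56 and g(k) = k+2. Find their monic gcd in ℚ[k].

k+2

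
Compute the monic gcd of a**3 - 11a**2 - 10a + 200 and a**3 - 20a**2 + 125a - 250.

a**2 - 15a + 50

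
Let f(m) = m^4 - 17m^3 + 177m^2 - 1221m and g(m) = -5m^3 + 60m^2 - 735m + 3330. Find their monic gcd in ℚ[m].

m^2 - 6m + 111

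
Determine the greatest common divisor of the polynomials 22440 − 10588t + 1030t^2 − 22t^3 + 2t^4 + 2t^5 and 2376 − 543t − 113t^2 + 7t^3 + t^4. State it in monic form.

−33 + 8t + t^2

By polynomial division,
  2t^5 + 2t^4 − 22t^3 + 1030t^2 − 10588t + 22440 = (2t − 12)(t^4 + 7t^3 − 113t^2 − 543t + 2376) + (288t^3 + 760t^2 − 21856t + 50952)
  t^4 + 7t^3 − 113t^2 − 543t + 2376 = ((1/288)t + 157/10368)(288t^3 + 760t^2 − 21856t + 50952) + (−(63011/1296)t^2 − (63011/162)t + 693121/432)
  288t^3 + 760t^2 − 21856t + 50952 = (−(373248/63011)t + 2001024/63011)(−(63011/1296)t^2 − (63011/162)t + 693121/432) + (0)
Last nonzero remainder: −(63011/1296)t^2 − (63011/162)t + 693121/432. Dividing through by −63011/1296 gives the monic gcd t^2 + 8t − 33.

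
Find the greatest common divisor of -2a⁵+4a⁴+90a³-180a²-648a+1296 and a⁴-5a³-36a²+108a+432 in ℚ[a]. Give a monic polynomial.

a²-3a-18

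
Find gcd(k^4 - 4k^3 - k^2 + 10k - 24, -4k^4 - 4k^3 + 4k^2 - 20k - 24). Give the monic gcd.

Apply the Euclidean algorithm:
  k^4 - 4k^3 - k^2 + 10k - 24 = (-1/4)(-4k^4 - 4k^3 + 4k^2 - 20k - 24) + (-5k^3 + 5k - 30)
  -4k^4 - 4k^3 + 4k^2 - 20k - 24 = ((4/5)k + 4/5)(-5k^3 + 5k - 30) + (0)
Last nonzero remainder: -5k^3 + 5k - 30. Dividing through by -5 gives the monic gcd k^3 - k + 6.

k^3 - k + 6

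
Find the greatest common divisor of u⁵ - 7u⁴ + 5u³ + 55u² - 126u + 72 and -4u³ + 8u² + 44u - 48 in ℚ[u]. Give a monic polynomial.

u³ - 2u² - 11u + 12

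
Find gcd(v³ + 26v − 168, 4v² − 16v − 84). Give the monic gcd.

1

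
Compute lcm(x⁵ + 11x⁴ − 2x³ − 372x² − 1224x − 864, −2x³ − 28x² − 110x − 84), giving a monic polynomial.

Repeated division with remainder:
  x⁵ + 11x⁴ − 2x³ − 372x² − 1224x − 864 = (−(1/2)x² + (3/2)x + 15/2)(−2x³ − 28x² − 110x − 84) + (−39x² − 273x − 234)
  −2x³ − 28x² − 110x − 84 = ((2/39)x + 14/39)(−39x² − 273x − 234) + (0)
Last nonzero remainder: −39x² − 273x − 234. Dividing through by −39 gives the monic gcd x² + 7x + 6.
Then lcm(f, g) = f·g / gcd(f, g); expanding and making the result monic gives the answer.

x⁶ + 18x⁵ + 75x⁴ − 386x³ − 3828x² − 9432x − 6048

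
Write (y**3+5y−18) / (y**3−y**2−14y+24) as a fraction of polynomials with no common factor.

Euclidean algorithm in ℚ[y]:
  y**3+5y−18 = (y**3−y**2−14y+24) + (y**2+19y−42)
  y**3−y**2−14y+24 = (y−20)(y**2+19y−42) + (408y−816)
  y**2+19y−42 = ((1/408)y+7/136)(408y−816) + (0)
Last nonzero remainder: 408y−816. Dividing through by 408 gives the monic gcd y−2.
Cancel y−2 from numerator and denominator to get the reduced form.

(y**2+2y+9)/(y**2+y−12)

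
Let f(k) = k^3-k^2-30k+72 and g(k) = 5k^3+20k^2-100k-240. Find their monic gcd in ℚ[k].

k^2+2k-24

Repeated division with remainder:
  k^3-k^2-30k+72 = (1/5)(5k^3+20k^2-100k-240) + (-5k^2-10k+120)
  5k^3+20k^2-100k-240 = (-k-2)(-5k^2-10k+120) + (0)
Last nonzero remainder: -5k^2-10k+120. Dividing through by -5 gives the monic gcd k^2+2k-24.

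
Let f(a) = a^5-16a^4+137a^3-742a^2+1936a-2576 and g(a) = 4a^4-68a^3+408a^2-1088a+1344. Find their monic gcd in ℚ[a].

Repeated division with remainder:
  a^5-16a^4+137a^3-742a^2+1936a-2576 = ((1/4)a+1/4)(4a^4-68a^3+408a^2-1088a+1344) + (52a^3-572a^2+1872a-2912)
  4a^4-68a^3+408a^2-1088a+1344 = ((1/13)a-6/13)(52a^3-572a^2+1872a-2912) + (0)
Last nonzero remainder: 52a^3-572a^2+1872a-2912. Dividing through by 52 gives the monic gcd a^3-11a^2+36a-56.

a^3-11a^2+36a-56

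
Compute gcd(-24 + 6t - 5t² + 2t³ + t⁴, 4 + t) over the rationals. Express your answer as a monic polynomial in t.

4 + t

Repeated division with remainder:
  t⁴ + 2t³ - 5t² + 6t - 24 = (t³ - 2t² + 3t - 6)(t + 4) + (0)
The last nonzero remainder t + 4 is already monic.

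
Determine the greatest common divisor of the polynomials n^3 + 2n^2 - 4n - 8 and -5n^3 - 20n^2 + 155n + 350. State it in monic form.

n + 2

Repeated division with remainder:
  n^3 + 2n^2 - 4n - 8 = (-1/5)(-5n^3 - 20n^2 + 155n + 350) + (-2n^2 + 27n + 62)
  -5n^3 - 20n^2 + 155n + 350 = ((5/2)n + 175/4)(-2n^2 + 27n + 62) + (-(4725/4)n - 4725/2)
  -2n^2 + 27n + 62 = ((8/4725)n - 124/4725)(-(4725/4)n - 4725/2) + (0)
Last nonzero remainder: -(4725/4)n - 4725/2. Dividing through by -4725/4 gives the monic gcd n + 2.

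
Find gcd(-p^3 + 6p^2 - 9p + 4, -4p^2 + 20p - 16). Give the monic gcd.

p^2 - 5p + 4

Euclidean algorithm in ℚ[p]:
  -p^3 + 6p^2 - 9p + 4 = ((1/4)p - 1/4)(-4p^2 + 20p - 16) + (0)
Last nonzero remainder: -4p^2 + 20p - 16. Dividing through by -4 gives the monic gcd p^2 - 5p + 4.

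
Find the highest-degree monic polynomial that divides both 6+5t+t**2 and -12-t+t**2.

3+t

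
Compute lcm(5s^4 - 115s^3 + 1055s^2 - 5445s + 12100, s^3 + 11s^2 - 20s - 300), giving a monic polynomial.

Euclidean algorithm in ℚ[s]:
  5s^4 - 115s^3 + 1055s^2 - 5445s + 12100 = (5s - 170)(s^3 + 11s^2 - 20s - 300) + (3025s^2 - 7345s - 38900)
  s^3 + 11s^2 - 20s - 300 = ((1/3025)s + 8124/1830125)(3025s^2 - 7345s - 38900) + ((9320556/366025)s - 9320556/73205)
  3025s^2 - 7345s - 38900 = ((1107225625/9320556)s + 711918625/2330139)((9320556/366025)s - 9320556/73205) + (0)
Last nonzero remainder: (9320556/366025)s - 9320556/73205. Dividing through by 9320556/366025 gives the monic gcd s - 5.
Then lcm(f, g) = f·g / gcd(f, g); expanding and making the result monic gives the answer.

s^6 - 7s^5 - 97s^4 + 907s^3 - 2344s^2 - 26620s + 145200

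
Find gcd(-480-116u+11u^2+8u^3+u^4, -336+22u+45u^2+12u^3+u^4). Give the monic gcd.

24+7u+u^2

Repeated division with remainder:
  u^4+8u^3+11u^2-116u-480 = (u^4+12u^3+45u^2+22u-336) + (-4u^3-34u^2-138u-144)
  u^4+12u^3+45u^2+22u-336 = (-(1/4)u-7/8)(-4u^3-34u^2-138u-144) + (-(77/4)u^2-(539/4)u-462)
  -4u^3-34u^2-138u-144 = ((16/77)u+24/77)(-(77/4)u^2-(539/4)u-462) + (0)
Last nonzero remainder: -(77/4)u^2-(539/4)u-462. Dividing through by -77/4 gives the monic gcd u^2+7u+24.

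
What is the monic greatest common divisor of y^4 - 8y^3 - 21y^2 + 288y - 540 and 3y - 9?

y - 3

Euclidean algorithm in ℚ[y]:
  y^4 - 8y^3 - 21y^2 + 288y - 540 = ((1/3)y^3 - (5/3)y^2 - 12y + 60)(3y - 9) + (0)
Last nonzero remainder: 3y - 9. Dividing through by 3 gives the monic gcd y - 3.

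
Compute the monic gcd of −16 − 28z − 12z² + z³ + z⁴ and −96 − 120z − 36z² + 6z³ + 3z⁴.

By polynomial division,
  z⁴ + z³ − 12z² − 28z − 16 = (1/3)(3z⁴ + 6z³ − 36z² − 120z − 96) + (−z³ + 12z + 16)
  3z⁴ + 6z³ − 36z² − 120z − 96 = (−3z − 6)(−z³ + 12z + 16) + (0)
Last nonzero remainder: −z³ + 12z + 16. Dividing through by −1 gives the monic gcd z³ − 12z − 16.

−16 − 12z + z³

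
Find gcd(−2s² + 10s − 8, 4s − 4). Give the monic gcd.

s − 1

Euclidean algorithm in ℚ[s]:
  −2s² + 10s − 8 = (−(1/2)s + 2)(4s − 4) + (0)
Last nonzero remainder: 4s − 4. Dividing through by 4 gives the monic gcd s − 1.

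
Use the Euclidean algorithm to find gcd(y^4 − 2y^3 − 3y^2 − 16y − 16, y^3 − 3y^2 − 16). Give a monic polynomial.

y^3 − 3y^2 − 16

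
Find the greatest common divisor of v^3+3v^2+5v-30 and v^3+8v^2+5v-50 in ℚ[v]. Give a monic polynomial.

Repeated division with remainder:
  v^3+3v^2+5v-30 = (v^3+8v^2+5v-50) + (-5v^2+20)
  v^3+8v^2+5v-50 = (-(1/5)v-8/5)(-5v^2+20) + (9v-18)
  -5v^2+20 = (-(5/9)v-10/9)(9v-18) + (0)
Last nonzero remainder: 9v-18. Dividing through by 9 gives the monic gcd v-2.

v-2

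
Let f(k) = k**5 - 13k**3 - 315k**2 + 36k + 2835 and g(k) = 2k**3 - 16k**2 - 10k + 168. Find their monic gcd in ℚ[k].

Euclidean algorithm in ℚ[k]:
  k**5 - 13k**3 - 315k**2 + 36k + 2835 = ((1/2)k**2 + 4k + 28)(2k**3 - 16k**2 - 10k + 168) + (89k**2 - 356k - 1869)
  2k**3 - 16k**2 - 10k + 168 = ((2/89)k - 8/89)(89k**2 - 356k - 1869) + (0)
Last nonzero remainder: 89k**2 - 356k - 1869. Dividing through by 89 gives the monic gcd k**2 - 4k - 21.

k**2 - 4k - 21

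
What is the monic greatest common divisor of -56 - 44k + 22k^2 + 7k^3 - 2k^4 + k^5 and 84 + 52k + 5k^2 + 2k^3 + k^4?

By polynomial division,
  k^5 - 2k^4 + 7k^3 + 22k^2 - 44k - 56 = (k - 4)(k^4 + 2k^3 + 5k^2 + 52k + 84) + (10k^3 - 10k^2 + 80k + 280)
  k^4 + 2k^3 + 5k^2 + 52k + 84 = ((1/10)k + 3/10)(10k^3 - 10k^2 + 80k + 280) + (0)
Last nonzero remainder: 10k^3 - 10k^2 + 80k + 280. Dividing through by 10 gives the monic gcd k^3 - k^2 + 8k + 28.

28 + 8k - k^2 + k^3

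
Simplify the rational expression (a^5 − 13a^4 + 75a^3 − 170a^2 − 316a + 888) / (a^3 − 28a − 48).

(a^3 − 9a^2 + 51a − 74)/(a + 4)

Euclidean algorithm in ℚ[a]:
  a^5 − 13a^4 + 75a^3 − 170a^2 − 316a + 888 = (a^2 − 13a + 103)(a^3 − 28a − 48) + (−486a^2 + 1944a + 5832)
  a^3 − 28a − 48 = (−(1/486)a − 2/243)(−486a^2 + 1944a + 5832) + (0)
Last nonzero remainder: −486a^2 + 1944a + 5832. Dividing through by −486 gives the monic gcd a^2 − 4a − 12.
Cancel a^2 − 4a − 12 from numerator and denominator to get the reduced form.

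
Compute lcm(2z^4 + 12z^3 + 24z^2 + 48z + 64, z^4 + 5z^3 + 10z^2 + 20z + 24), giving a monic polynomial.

By polynomial division,
  2z^4 + 12z^3 + 24z^2 + 48z + 64 = (2)(z^4 + 5z^3 + 10z^2 + 20z + 24) + (2z^3 + 4z^2 + 8z + 16)
  z^4 + 5z^3 + 10z^2 + 20z + 24 = ((1/2)z + 3/2)(2z^3 + 4z^2 + 8z + 16) + (0)
Last nonzero remainder: 2z^3 + 4z^2 + 8z + 16. Dividing through by 2 gives the monic gcd z^3 + 2z^2 + 4z + 8.
Then lcm(f, g) = f·g / gcd(f, g); expanding and making the result monic gives the answer.

z^5 + 9z^4 + 30z^3 + 60z^2 + 104z + 96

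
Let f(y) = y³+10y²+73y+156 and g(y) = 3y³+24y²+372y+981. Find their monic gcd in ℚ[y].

y+3

Repeated division with remainder:
  y³+10y²+73y+156 = (1/3)(3y³+24y²+372y+981) + (2y²−51y−171)
  3y³+24y²+372y+981 = ((3/2)y+201/4)(2y²−51y−171) + ((12765/4)y+38295/4)
  2y²−51y−171 = ((8/12765)y−76/4255)((12765/4)y+38295/4) + (0)
Last nonzero remainder: (12765/4)y+38295/4. Dividing through by 12765/4 gives the monic gcd y+3.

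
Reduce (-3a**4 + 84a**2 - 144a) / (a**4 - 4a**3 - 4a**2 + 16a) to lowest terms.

Apply the Euclidean algorithm:
  -3a**4 + 84a**2 - 144a = (-3)(a**4 - 4a**3 - 4a**2 + 16a) + (-12a**3 + 72a**2 - 96a)
  a**4 - 4a**3 - 4a**2 + 16a = (-(1/12)a - 1/6)(-12a**3 + 72a**2 - 96a) + (0)
Last nonzero remainder: -12a**3 + 72a**2 - 96a. Dividing through by -12 gives the monic gcd a**3 - 6a**2 + 8a.
Cancel a**3 - 6a**2 + 8a from numerator and denominator to get the reduced form.

(-3a - 18)/(a + 2)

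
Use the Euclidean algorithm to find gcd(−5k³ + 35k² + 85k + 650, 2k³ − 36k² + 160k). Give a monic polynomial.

k − 10

Apply the Euclidean algorithm:
  −5k³ + 35k² + 85k + 650 = (−5/2)(2k³ − 36k² + 160k) + (−55k² + 485k + 650)
  2k³ − 36k² + 160k = (−(2/55)k + 202/605)(−55k² + 485k + 650) + ((2626/121)k − 26260/121)
  −55k² + 485k + 650 = (−(6655/2626)k − 605/202)((2626/121)k − 26260/121) + (0)
Last nonzero remainder: (2626/121)k − 26260/121. Dividing through by 2626/121 gives the monic gcd k − 10.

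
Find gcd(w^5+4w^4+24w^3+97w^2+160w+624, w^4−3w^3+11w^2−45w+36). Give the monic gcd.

By polynomial division,
  w^5+4w^4+24w^3+97w^2+160w+624 = (w+7)(w^4−3w^3+11w^2−45w+36) + (34w^3+65w^2+439w+372)
  w^4−3w^3+11w^2−45w+36 = ((1/34)w−167/1156)(34w^3+65w^2+439w+372) + ((8645/1156)w^2+(8645/1156)w+25935/289)
  34w^3+65w^2+439w+372 = ((39304/8645)w+35836/8645)((8645/1156)w^2+(8645/1156)w+25935/289) + (0)
Last nonzero remainder: (8645/1156)w^2+(8645/1156)w+25935/289. Dividing through by 8645/1156 gives the monic gcd w^2+w+12.

w^2+w+12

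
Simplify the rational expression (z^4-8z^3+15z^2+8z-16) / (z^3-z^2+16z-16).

(z^3-7z^2+8z+16)/(z^2+16)

Apply the Euclidean algorithm:
  z^4-8z^3+15z^2+8z-16 = (z-7)(z^3-z^2+16z-16) + (-8z^2+136z-128)
  z^3-z^2+16z-16 = (-(1/8)z-2)(-8z^2+136z-128) + (272z-272)
  -8z^2+136z-128 = (-(1/34)z+8/17)(272z-272) + (0)
Last nonzero remainder: 272z-272. Dividing through by 272 gives the monic gcd z-1.
Cancel z-1 from numerator and denominator to get the reduced form.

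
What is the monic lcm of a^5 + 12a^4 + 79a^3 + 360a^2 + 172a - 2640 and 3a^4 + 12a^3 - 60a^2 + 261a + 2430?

Euclidean algorithm in ℚ[a]:
  a^5 + 12a^4 + 79a^3 + 360a^2 + 172a - 2640 = ((1/3)a + 8/3)(3a^4 + 12a^3 - 60a^2 + 261a + 2430) + (67a^3 + 433a^2 - 1334a - 9120)
  3a^4 + 12a^3 - 60a^2 + 261a + 2430 = ((3/67)a - 495/4489)(67a^3 + 433a^2 - 1334a - 9120) + ((213129/4489)a^2 + (2344419/4489)a + 6393870/4489)
  67a^3 + 433a^2 - 1334a - 9120 = ((300763/213129)a - 1364656/213129)((213129/4489)a^2 + (2344419/4489)a + 6393870/4489) + (0)
Last nonzero remainder: (213129/4489)a^2 + (2344419/4489)a + 6393870/4489. Dividing through by 213129/4489 gives the monic gcd a^2 + 11a + 30.
Then lcm(f, g) = f·g / gcd(f, g); expanding and making the result monic gives the answer.

a^7 + 5a^6 + 22a^5 + 131a^4 - 215a^3 + 5876a^2 + 23124a - 71280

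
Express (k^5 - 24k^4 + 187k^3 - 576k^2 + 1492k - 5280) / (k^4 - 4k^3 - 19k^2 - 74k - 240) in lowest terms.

By polynomial division,
  k^5 - 24k^4 + 187k^3 - 576k^2 + 1492k - 5280 = (k - 20)(k^4 - 4k^3 - 19k^2 - 74k - 240) + (126k^3 - 882k^2 + 252k - 10080)
  k^4 - 4k^3 - 19k^2 - 74k - 240 = ((1/126)k + 1/42)(126k^3 - 882k^2 + 252k - 10080) + (0)
Last nonzero remainder: 126k^3 - 882k^2 + 252k - 10080. Dividing through by 126 gives the monic gcd k^3 - 7k^2 + 2k - 80.
Cancel k^3 - 7k^2 + 2k - 80 from numerator and denominator to get the reduced form.

(k^2 - 17k + 66)/(k + 3)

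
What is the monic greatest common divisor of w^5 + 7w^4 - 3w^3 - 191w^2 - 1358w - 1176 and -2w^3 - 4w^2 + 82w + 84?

w^3 + 2w^2 - 41w - 42

Repeated division with remainder:
  w^5 + 7w^4 - 3w^3 - 191w^2 - 1358w - 1176 = (-(1/2)w^2 - (5/2)w - 14)(-2w^3 - 4w^2 + 82w + 84) + (0)
Last nonzero remainder: -2w^3 - 4w^2 + 82w + 84. Dividing through by -2 gives the monic gcd w^3 + 2w^2 - 41w - 42.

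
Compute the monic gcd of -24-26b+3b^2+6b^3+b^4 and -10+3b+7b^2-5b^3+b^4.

Euclidean algorithm in ℚ[b]:
  b^4+6b^3+3b^2-26b-24 = (b^4-5b^3+7b^2+3b-10) + (11b^3-4b^2-29b-14)
  b^4-5b^3+7b^2+3b-10 = ((1/11)b-51/121)(11b^3-4b^2-29b-14) + ((962/121)b^2-(962/121)b-1924/121)
  11b^3-4b^2-29b-14 = ((1331/962)b+847/962)((962/121)b^2-(962/121)b-1924/121) + (0)
Last nonzero remainder: (962/121)b^2-(962/121)b-1924/121. Dividing through by 962/121 gives the monic gcd b^2-b-2.

-2-b+b^2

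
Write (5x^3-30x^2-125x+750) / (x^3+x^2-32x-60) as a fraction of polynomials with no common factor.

(5x-25)/(x+2)

Repeated division with remainder:
  5x^3-30x^2-125x+750 = (5)(x^3+x^2-32x-60) + (-35x^2+35x+1050)
  x^3+x^2-32x-60 = (-(1/35)x-2/35)(-35x^2+35x+1050) + (0)
Last nonzero remainder: -35x^2+35x+1050. Dividing through by -35 gives the monic gcd x^2-x-30.
Cancel x^2-x-30 from numerator and denominator to get the reduced form.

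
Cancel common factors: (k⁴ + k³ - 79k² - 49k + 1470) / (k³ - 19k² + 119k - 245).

(k² + 13k + 42)/(k - 7)

Apply the Euclidean algorithm:
  k⁴ + k³ - 79k² - 49k + 1470 = (k + 20)(k³ - 19k² + 119k - 245) + (182k² - 2184k + 6370)
  k³ - 19k² + 119k - 245 = ((1/182)k - 1/26)(182k² - 2184k + 6370) + (0)
Last nonzero remainder: 182k² - 2184k + 6370. Dividing through by 182 gives the monic gcd k² - 12k + 35.
Cancel k² - 12k + 35 from numerator and denominator to get the reduced form.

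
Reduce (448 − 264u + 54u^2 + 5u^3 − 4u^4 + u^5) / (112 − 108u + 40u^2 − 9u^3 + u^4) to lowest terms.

Apply the Euclidean algorithm:
  u^5 − 4u^4 + 5u^3 + 54u^2 − 264u + 448 = (u + 5)(u^4 − 9u^3 + 40u^2 − 108u + 112) + (10u^3 − 38u^2 + 164u − 112)
  u^4 − 9u^3 + 40u^2 − 108u + 112 = ((1/10)u − 13/25)(10u^3 − 38u^2 + 164u − 112) + ((96/25)u^2 − (288/25)u + 1344/25)
  10u^3 − 38u^2 + 164u − 112 = ((125/48)u − 25/12)((96/25)u^2 − (288/25)u + 1344/25) + (0)
Last nonzero remainder: (96/25)u^2 − (288/25)u + 1344/25. Dividing through by 96/25 gives the monic gcd u^2 − 3u + 14.
Cancel u^2 − 3u + 14 from numerator and denominator to get the reduced form.

(32 − 12u − u^2 + u^3)/(8 − 6u + u^2)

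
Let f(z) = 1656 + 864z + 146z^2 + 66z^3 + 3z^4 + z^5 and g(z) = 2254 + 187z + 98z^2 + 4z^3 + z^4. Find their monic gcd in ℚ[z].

46 + z + z^2

Euclidean algorithm in ℚ[z]:
  z^5 + 3z^4 + 66z^3 + 146z^2 + 864z + 1656 = (z - 1)(z^4 + 4z^3 + 98z^2 + 187z + 2254) + (-28z^3 + 57z^2 - 1203z + 3910)
  z^4 + 4z^3 + 98z^2 + 187z + 2254 = (-(1/28)z - 169/784)(-28z^3 + 57z^2 - 1203z + 3910) + ((52781/784)z^2 + (52781/784)z + 1213963/392)
  -28z^3 + 57z^2 - 1203z + 3910 = (-(21952/52781)z + 66640/52781)((52781/784)z^2 + (52781/784)z + 1213963/392) + (0)
Last nonzero remainder: (52781/784)z^2 + (52781/784)z + 1213963/392. Dividing through by 52781/784 gives the monic gcd z^2 + z + 46.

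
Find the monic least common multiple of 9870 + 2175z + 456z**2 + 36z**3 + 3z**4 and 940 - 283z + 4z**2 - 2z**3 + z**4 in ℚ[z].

65800 - 15110z - 195z**2 - 403z**3 + 64z**4 + 3z**5 + z**6

By polynomial division,
  3z**4 + 36z**3 + 456z**2 + 2175z + 9870 = (3)(z**4 - 2z**3 + 4z**2 - 283z + 940) + (42z**3 + 444z**2 + 3024z + 7050)
  z**4 - 2z**3 + 4z**2 - 283z + 940 = ((1/42)z - 44/147)(42z**3 + 444z**2 + 3024z + 7050) + ((3180/49)z**2 + (3180/7)z + 149460/49)
  42z**3 + 444z**2 + 3024z + 7050 = ((343/530)z + 245/106)((3180/49)z**2 + (3180/7)z + 149460/49) + (0)
Last nonzero remainder: (3180/49)z**2 + (3180/7)z + 149460/49. Dividing through by 3180/49 gives the monic gcd z**2 + 7z + 47.
Then lcm(f, g) = f·g / gcd(f, g); expanding and making the result monic gives the answer.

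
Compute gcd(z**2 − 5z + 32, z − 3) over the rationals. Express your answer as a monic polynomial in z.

1

Repeated division with remainder:
  z**2 − 5z + 32 = (z − 2)(z − 3) + (26)
  z − 3 = ((1/26)z − 3/26)(26) + (0)
The last nonzero remainder is the constant 26, so the polynomials are coprime and gcd = 1.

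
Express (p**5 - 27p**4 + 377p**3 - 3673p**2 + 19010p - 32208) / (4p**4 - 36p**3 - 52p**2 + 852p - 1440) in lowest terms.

(p**3 - 16p**2 + 177p - 1342)/(4p**2 + 8p - 60)

Euclidean algorithm in ℚ[p]:
  p**5 - 27p**4 + 377p**3 - 3673p**2 + 19010p - 32208 = ((1/4)p - 9/2)(4p**4 - 36p**3 - 52p**2 + 852p - 1440) + (228p**3 - 4120p**2 + 23204p - 38688)
  4p**4 - 36p**3 - 52p**2 + 852p - 1440 = ((1/57)p + 517/3249)(228p**3 - 4120p**2 + 23204p - 38688) + ((638464/3249)p**2 - (7023104/3249)p + 5107712/1083)
  228p**3 - 4120p**2 + 23204p - 38688 = ((185193/159616)p - 1309347/159616)((638464/3249)p**2 - (7023104/3249)p + 5107712/1083) + (0)
Last nonzero remainder: (638464/3249)p**2 - (7023104/3249)p + 5107712/1083. Dividing through by 638464/3249 gives the monic gcd p**2 - 11p + 24.
Cancel p**2 - 11p + 24 from numerator and denominator to get the reduced form.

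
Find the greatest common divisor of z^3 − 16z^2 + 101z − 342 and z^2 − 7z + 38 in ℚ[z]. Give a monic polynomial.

By polynomial division,
  z^3 − 16z^2 + 101z − 342 = (z − 9)(z^2 − 7z + 38) + (0)
The last nonzero remainder z^2 − 7z + 38 is already monic.

z^2 − 7z + 38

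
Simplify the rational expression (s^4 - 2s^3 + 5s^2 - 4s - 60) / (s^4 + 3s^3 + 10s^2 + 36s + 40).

Repeated division with remainder:
  s^4 - 2s^3 + 5s^2 - 4s - 60 = (s^4 + 3s^3 + 10s^2 + 36s + 40) + (-5s^3 - 5s^2 - 40s - 100)
  s^4 + 3s^3 + 10s^2 + 36s + 40 = (-(1/5)s - 2/5)(-5s^3 - 5s^2 - 40s - 100) + (0)
Last nonzero remainder: -5s^3 - 5s^2 - 40s - 100. Dividing through by -5 gives the monic gcd s^3 + s^2 + 8s + 20.
Cancel s^3 + s^2 + 8s + 20 from numerator and denominator to get the reduced form.

(s - 3)/(s + 2)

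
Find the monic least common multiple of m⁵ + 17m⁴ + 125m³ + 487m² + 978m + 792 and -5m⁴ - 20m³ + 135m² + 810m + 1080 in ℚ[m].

Euclidean algorithm in ℚ[m]:
  m⁵ + 17m⁴ + 125m³ + 487m² + 978m + 792 = (-(1/5)m - 13/5)(-5m⁴ - 20m³ + 135m² + 810m + 1080) + (100m³ + 1000m² + 3300m + 3600)
  -5m⁴ - 20m³ + 135m² + 810m + 1080 = (-(1/20)m + 3/10)(100m³ + 1000m² + 3300m + 3600) + (0)
Last nonzero remainder: 100m³ + 1000m² + 3300m + 3600. Dividing through by 100 gives the monic gcd m³ + 10m² + 33m + 36.
Then lcm(f, g) = f·g / gcd(f, g); expanding and making the result monic gives the answer.

m⁶ + 11m⁵ + 23m⁴ - 263m³ - 1944m² - 5076m - 4752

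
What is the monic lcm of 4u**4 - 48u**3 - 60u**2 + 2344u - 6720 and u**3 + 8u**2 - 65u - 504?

Apply the Euclidean algorithm:
  4u**4 - 48u**3 - 60u**2 + 2344u - 6720 = (4u - 80)(u**3 + 8u**2 - 65u - 504) + (840u**2 - 840u - 47040)
  u**3 + 8u**2 - 65u - 504 = ((1/840)u + 3/280)(840u**2 - 840u - 47040) + (0)
Last nonzero remainder: 840u**2 - 840u - 47040. Dividing through by 840 gives the monic gcd u**2 - u - 56.
Then lcm(f, g) = f·g / gcd(f, g); expanding and making the result monic gives the answer.

u**5 - 3u**4 - 123u**3 + 451u**2 + 3594u - 15120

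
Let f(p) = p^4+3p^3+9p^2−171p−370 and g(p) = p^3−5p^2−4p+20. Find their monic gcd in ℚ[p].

Apply the Euclidean algorithm:
  p^4+3p^3+9p^2−171p−370 = (p+8)(p^3−5p^2−4p+20) + (53p^2−159p−530)
  p^3−5p^2−4p+20 = ((1/53)p−2/53)(53p^2−159p−530) + (0)
Last nonzero remainder: 53p^2−159p−530. Dividing through by 53 gives the monic gcd p^2−3p−10.

p^2−3p−10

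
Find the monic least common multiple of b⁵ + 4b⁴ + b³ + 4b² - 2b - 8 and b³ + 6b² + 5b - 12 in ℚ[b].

By polynomial division,
  b⁵ + 4b⁴ + b³ + 4b² - 2b - 8 = (b² - 2b + 8)(b³ + 6b² + 5b - 12) + (-22b² - 66b + 88)
  b³ + 6b² + 5b - 12 = (-(1/22)b - 3/22)(-22b² - 66b + 88) + (0)
Last nonzero remainder: -22b² - 66b + 88. Dividing through by -22 gives the monic gcd b² + 3b - 4.
Then lcm(f, g) = f·g / gcd(f, g); expanding and making the result monic gives the answer.

b⁶ + 7b⁵ + 13b⁴ + 7b³ + 10b² - 14b - 24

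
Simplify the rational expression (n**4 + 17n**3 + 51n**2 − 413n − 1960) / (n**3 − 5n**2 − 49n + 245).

(n**2 + 15n + 56)/(n − 7)

Apply the Euclidean algorithm:
  n**4 + 17n**3 + 51n**2 − 413n − 1960 = (n + 22)(n**3 − 5n**2 − 49n + 245) + (210n**2 + 420n − 7350)
  n**3 − 5n**2 − 49n + 245 = ((1/210)n − 1/30)(210n**2 + 420n − 7350) + (0)
Last nonzero remainder: 210n**2 + 420n − 7350. Dividing through by 210 gives the monic gcd n**2 + 2n − 35.
Cancel n**2 + 2n − 35 from numerator and denominator to get the reduced form.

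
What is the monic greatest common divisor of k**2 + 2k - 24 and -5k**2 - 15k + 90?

Euclidean algorithm in ℚ[k]:
  k**2 + 2k - 24 = (-1/5)(-5k**2 - 15k + 90) + (-k - 6)
  -5k**2 - 15k + 90 = (5k - 15)(-k - 6) + (0)
Last nonzero remainder: -k - 6. Dividing through by -1 gives the monic gcd k + 6.

k + 6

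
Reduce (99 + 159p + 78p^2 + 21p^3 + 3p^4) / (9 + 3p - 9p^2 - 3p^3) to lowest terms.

Euclidean algorithm in ℚ[p]:
  3p^4 + 21p^3 + 78p^2 + 159p + 99 = (-p - 4)(-3p^3 - 9p^2 + 3p + 9) + (45p^2 + 180p + 135)
  -3p^3 - 9p^2 + 3p + 9 = (-(1/15)p + 1/15)(45p^2 + 180p + 135) + (0)
Last nonzero remainder: 45p^2 + 180p + 135. Dividing through by 45 gives the monic gcd p^2 + 4p + 3.
Cancel p^2 + 4p + 3 from numerator and denominator to get the reduced form.

(-11 - 3p - p^2)/(-1 + p)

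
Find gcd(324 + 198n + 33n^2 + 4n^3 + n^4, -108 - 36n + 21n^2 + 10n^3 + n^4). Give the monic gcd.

9 + 6n + n^2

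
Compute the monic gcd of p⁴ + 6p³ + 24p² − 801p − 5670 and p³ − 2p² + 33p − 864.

Apply the Euclidean algorithm:
  p⁴ + 6p³ + 24p² − 801p − 5670 = (p + 8)(p³ − 2p² + 33p − 864) + (7p² − 201p + 1242)
  p³ − 2p² + 33p − 864 = ((1/7)p + 187/49)(7p² − 201p + 1242) + ((30510/49)p − 274590/49)
  7p² − 201p + 1242 = ((343/30510)p − 1127/5085)((30510/49)p − 274590/49) + (0)
Last nonzero remainder: (30510/49)p − 274590/49. Dividing through by 30510/49 gives the monic gcd p − 9.

p − 9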